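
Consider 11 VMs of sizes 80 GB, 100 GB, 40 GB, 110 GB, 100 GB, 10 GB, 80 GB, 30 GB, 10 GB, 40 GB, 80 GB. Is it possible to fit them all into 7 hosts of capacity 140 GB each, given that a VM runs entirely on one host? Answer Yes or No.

Yes

A valid assignment using 6 hosts:
  host 1: 110 + 30 = 140
  host 2: 100 + 40 = 140
  host 3: 100 + 40 = 140
  host 4: 80 + 10 + 10 = 100
  host 5: 80 = 80
  host 6: 80 = 80
That uses only 6 ≤ 7, so 7 hosts are enough.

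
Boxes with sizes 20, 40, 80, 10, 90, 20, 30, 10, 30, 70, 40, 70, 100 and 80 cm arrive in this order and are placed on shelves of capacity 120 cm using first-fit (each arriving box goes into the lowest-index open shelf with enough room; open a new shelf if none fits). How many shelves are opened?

  20 → shelf 1 (new)  [load 20/120]
  40 → shelf 1  [load 60/120]
  80 → shelf 2 (new)  [load 80/120]
  10 → shelf 1  [load 70/120]
  90 → shelf 3 (new)  [load 90/120]
  20 → shelf 1  [load 90/120]
  30 → shelf 1  [load 120/120]
  10 → shelf 2  [load 90/120]
  30 → shelf 2  [load 120/120]
  70 → shelf 4 (new)  [load 70/120]
  40 → shelf 4  [load 110/120]
  70 → shelf 5 (new)  [load 70/120]
  100 → shelf 6 (new)  [load 100/120]
  80 → shelf 7 (new)  [load 80/120]
7 shelves opened.

7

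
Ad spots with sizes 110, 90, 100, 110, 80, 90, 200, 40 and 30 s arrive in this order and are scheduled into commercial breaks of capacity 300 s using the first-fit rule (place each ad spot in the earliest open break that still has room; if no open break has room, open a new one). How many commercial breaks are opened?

3

  110 → break 1 (new)  [load 110/300]
  90 → break 1  [load 200/300]
  100 → break 1  [load 300/300]
  110 → break 2 (new)  [load 110/300]
  80 → break 2  [load 190/300]
  90 → break 2  [load 280/300]
  200 → break 3 (new)  [load 200/300]
  40 → break 3  [load 240/300]
  30 → break 3  [load 270/300]
3 commercial breaks opened.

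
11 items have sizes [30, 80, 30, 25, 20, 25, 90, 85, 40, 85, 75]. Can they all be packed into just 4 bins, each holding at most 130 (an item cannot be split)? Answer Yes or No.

Total = 585; ⌈585/130⌉ = 5.
At least 5 bins are required, but only 4 are allowed.

No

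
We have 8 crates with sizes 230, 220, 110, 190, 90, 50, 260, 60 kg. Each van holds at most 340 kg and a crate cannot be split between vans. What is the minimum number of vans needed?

4

Total = 260 + 230 + 220 + 190 + 110 + 90 + 60 + 50 = 1210 kg.
Lower bound: ⌈1210/340⌉ = 4 vans.
A packing using 4 vans:
  van 1: 260 + 60 = 320
  van 2: 230 + 110 = 340
  van 3: 220 + 90 = 310
  van 4: 190 + 50 = 240
This matches the lower bound, so 4 is optimal.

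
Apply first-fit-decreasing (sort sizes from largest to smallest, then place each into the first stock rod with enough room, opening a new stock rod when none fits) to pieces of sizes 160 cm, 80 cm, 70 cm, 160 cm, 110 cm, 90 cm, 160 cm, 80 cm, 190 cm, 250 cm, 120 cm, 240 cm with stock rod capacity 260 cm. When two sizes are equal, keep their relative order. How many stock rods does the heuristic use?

Sorted descending: 250, 240, 190, 160, 160, 160, 120, 110, 90, 80, 80, 70.
  250 → stock rod 1 (new)  [load 250/260]
  240 → stock rod 2 (new)  [load 240/260]
  190 → stock rod 3 (new)  [load 190/260]
  160 → stock rod 4 (new)  [load 160/260]
  160 → stock rod 5 (new)  [load 160/260]
  160 → stock rod 6 (new)  [load 160/260]
  120 → stock rod 7 (new)  [load 120/260]
  110 → stock rod 7  [load 230/260]
  90 → stock rod 4  [load 250/260]
  80 → stock rod 5  [load 240/260]
  80 → stock rod 6  [load 240/260]
  70 → stock rod 3  [load 260/260]
7 stock rods opened.

7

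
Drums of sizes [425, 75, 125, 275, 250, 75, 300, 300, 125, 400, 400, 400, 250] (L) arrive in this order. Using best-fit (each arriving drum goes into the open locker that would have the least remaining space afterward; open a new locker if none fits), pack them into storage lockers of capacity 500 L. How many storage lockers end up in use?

8

  425 → locker 1 (new)  [load 425/500]
  75 → locker 1  [load 500/500]
  125 → locker 2 (new)  [load 125/500]
  275 → locker 2  [load 400/500]
  250 → locker 3 (new)  [load 250/500]
  75 → locker 2  [load 475/500]
  300 → locker 4 (new)  [load 300/500]
  300 → locker 5 (new)  [load 300/500]
  125 → locker 4  [load 425/500]
  400 → locker 6 (new)  [load 400/500]
  400 → locker 7 (new)  [load 400/500]
  400 → locker 8 (new)  [load 400/500]
  250 → locker 3  [load 500/500]
8 storage lockers opened.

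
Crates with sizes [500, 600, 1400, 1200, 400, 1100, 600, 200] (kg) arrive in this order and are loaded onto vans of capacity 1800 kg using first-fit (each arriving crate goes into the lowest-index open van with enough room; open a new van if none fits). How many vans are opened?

4

  500 → van 1 (new)  [load 500/1800]
  600 → van 1  [load 1100/1800]
  1400 → van 2 (new)  [load 1400/1800]
  1200 → van 3 (new)  [load 1200/1800]
  400 → van 1  [load 1500/1800]
  1100 → van 4 (new)  [load 1100/1800]
  600 → van 3  [load 1800/1800]
  200 → van 1  [load 1700/1800]
4 vans opened.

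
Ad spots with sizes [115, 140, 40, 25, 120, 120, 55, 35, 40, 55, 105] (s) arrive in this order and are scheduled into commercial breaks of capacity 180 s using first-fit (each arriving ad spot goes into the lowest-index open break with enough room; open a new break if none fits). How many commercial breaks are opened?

5

  115 → break 1 (new)  [load 115/180]
  140 → break 2 (new)  [load 140/180]
  40 → break 1  [load 155/180]
  25 → break 1  [load 180/180]
  120 → break 3 (new)  [load 120/180]
  120 → break 4 (new)  [load 120/180]
  55 → break 3  [load 175/180]
  35 → break 2  [load 175/180]
  40 → break 4  [load 160/180]
  55 → break 5 (new)  [load 55/180]
  105 → break 5  [load 160/180]
5 commercial breaks opened.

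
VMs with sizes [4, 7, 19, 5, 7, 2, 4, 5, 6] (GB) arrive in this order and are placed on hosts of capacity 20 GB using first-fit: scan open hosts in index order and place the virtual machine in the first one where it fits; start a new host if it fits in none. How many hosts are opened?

4

  4 → host 1 (new)  [load 4/20]
  7 → host 1  [load 11/20]
  19 → host 2 (new)  [load 19/20]
  5 → host 1  [load 16/20]
  7 → host 3 (new)  [load 7/20]
  2 → host 1  [load 18/20]
  4 → host 3  [load 11/20]
  5 → host 3  [load 16/20]
  6 → host 4 (new)  [load 6/20]
4 hosts opened.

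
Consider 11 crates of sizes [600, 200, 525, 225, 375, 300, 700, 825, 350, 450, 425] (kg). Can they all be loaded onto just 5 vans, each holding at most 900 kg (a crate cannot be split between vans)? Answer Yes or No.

Total = 4975 kg; ⌈4975/900⌉ = 6.
At least 6 vans are required, but only 5 are allowed.

No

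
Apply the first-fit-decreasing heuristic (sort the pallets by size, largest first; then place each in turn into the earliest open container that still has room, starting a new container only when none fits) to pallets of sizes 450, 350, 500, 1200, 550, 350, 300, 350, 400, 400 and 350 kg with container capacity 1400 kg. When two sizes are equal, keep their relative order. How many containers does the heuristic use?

Sorted descending: 1200, 550, 500, 450, 400, 400, 350, 350, 350, 350, 300.
  1200 → container 1 (new)  [load 1200/1400]
  550 → container 2 (new)  [load 550/1400]
  500 → container 2  [load 1050/1400]
  450 → container 3 (new)  [load 450/1400]
  400 → container 3  [load 850/1400]
  400 → container 3  [load 1250/1400]
  350 → container 2  [load 1400/1400]
  350 → container 4 (new)  [load 350/1400]
  350 → container 4  [load 700/1400]
  350 → container 4  [load 1050/1400]
  300 → container 4  [load 1350/1400]
4 containers opened.

4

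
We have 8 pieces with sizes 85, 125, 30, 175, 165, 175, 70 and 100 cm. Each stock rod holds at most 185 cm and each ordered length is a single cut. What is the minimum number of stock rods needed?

6

Total = 175 + 175 + 165 + 125 + 100 + 85 + 70 + 30 = 925 cm.
Lower bound: ⌈925/185⌉ = 5 stock rods.
A packing using 6 stock rods:
  stock rod 1: 175 = 175
  stock rod 2: 175 = 175
  stock rod 3: 165 = 165
  stock rod 4: 125 + 30 = 155
  stock rod 5: 100 + 85 = 185
  stock rod 6: 70 = 70
No arrangement into 5 stock rods stays within capacity, so 6 is optimal.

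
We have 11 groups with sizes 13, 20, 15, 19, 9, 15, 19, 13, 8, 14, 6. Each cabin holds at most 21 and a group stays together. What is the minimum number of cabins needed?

Total = 20 + 19 + 19 + 15 + 15 + 14 + 13 + 13 + 9 + 8 + 6 = 151.
Lower bound: ⌈151/21⌉ = 8 cabins.
A packing using 9 cabins:
  cabin 1: 20 = 20
  cabin 2: 19 = 19
  cabin 3: 19 = 19
  cabin 4: 15 + 6 = 21
  cabin 5: 15 = 15
  cabin 6: 14 = 14
  cabin 7: 13 + 8 = 21
  cabin 8: 13 = 13
  cabin 9: 9 = 9
No arrangement into 8 cabins stays within capacity, so 9 is optimal.

9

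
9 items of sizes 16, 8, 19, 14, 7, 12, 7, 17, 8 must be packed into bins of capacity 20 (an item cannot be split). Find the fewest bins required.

Total = 19 + 17 + 16 + 14 + 12 + 8 + 8 + 7 + 7 = 108.
Lower bound: ⌈108/20⌉ = 6 bins.
A packing using 7 bins:
  bin 1: 19 = 19
  bin 2: 17 = 17
  bin 3: 16 = 16
  bin 4: 14 = 14
  bin 5: 12 + 8 = 20
  bin 6: 8 + 7 = 15
  bin 7: 7 = 7
No arrangement into 6 bins stays within capacity, so 7 is optimal.

7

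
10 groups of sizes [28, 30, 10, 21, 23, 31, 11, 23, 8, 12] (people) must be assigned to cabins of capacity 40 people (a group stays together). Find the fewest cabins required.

Total = 31 + 30 + 28 + 23 + 23 + 21 + 12 + 11 + 10 + 8 = 197 people.
Lower bound: ⌈197/40⌉ = 5 cabins.
Also, 6 groups each exceed 20 people, and no two of those can share a cabin, so at least 6 cabins are needed.
A packing using 6 cabins:
  cabin 1: 31 + 8 = 39
  cabin 2: 30 + 10 = 40
  cabin 3: 28 + 12 = 40
  cabin 4: 23 + 11 = 34
  cabin 5: 23 = 23
  cabin 6: 21 = 21
This matches the lower bound, so 6 is optimal.

6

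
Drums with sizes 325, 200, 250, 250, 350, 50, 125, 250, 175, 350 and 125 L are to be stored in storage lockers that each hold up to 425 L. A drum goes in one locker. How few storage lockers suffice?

7

Total = 350 + 350 + 325 + 250 + 250 + 250 + 200 + 175 + 125 + 125 + 50 = 2450 L.
Lower bound: ⌈2450/425⌉ = 6 storage lockers.
A packing using 7 storage lockers:
  locker 1: 350 + 50 = 400
  locker 2: 350 = 350
  locker 3: 325 = 325
  locker 4: 250 + 175 = 425
  locker 5: 250 + 125 = 375
  locker 6: 250 + 125 = 375
  locker 7: 200 = 200
No arrangement into 6 storage lockers stays within capacity, so 7 is optimal.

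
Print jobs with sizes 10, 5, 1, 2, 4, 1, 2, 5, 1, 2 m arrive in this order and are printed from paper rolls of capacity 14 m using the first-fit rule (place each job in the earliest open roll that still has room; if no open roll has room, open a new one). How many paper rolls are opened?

3

  10 → roll 1 (new)  [load 10/14]
  5 → roll 2 (new)  [load 5/14]
  1 → roll 1  [load 11/14]
  2 → roll 1  [load 13/14]
  4 → roll 2  [load 9/14]
  1 → roll 1  [load 14/14]
  2 → roll 2  [load 11/14]
  5 → roll 3 (new)  [load 5/14]
  1 → roll 2  [load 12/14]
  2 → roll 2  [load 14/14]
3 paper rolls opened.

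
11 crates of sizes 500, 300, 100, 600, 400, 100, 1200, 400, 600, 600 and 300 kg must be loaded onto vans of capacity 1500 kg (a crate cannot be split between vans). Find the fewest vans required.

Total = 1200 + 600 + 600 + 600 + 500 + 400 + 400 + 300 + 300 + 100 + 100 = 5100 kg.
Lower bound: ⌈5100/1500⌉ = 4 vans.
A packing using 4 vans:
  van 1: 1200 + 300 = 1500
  van 2: 600 + 600 + 300 = 1500
  van 3: 600 + 500 + 400 = 1500
  van 4: 400 + 100 + 100 = 600
This matches the lower bound, so 4 is optimal.

4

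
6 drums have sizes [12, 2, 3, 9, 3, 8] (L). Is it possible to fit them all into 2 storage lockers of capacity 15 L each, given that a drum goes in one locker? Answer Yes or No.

Total = 37 L; ⌈37/15⌉ = 3.
At least 3 storage lockers are required, but only 2 are allowed.

No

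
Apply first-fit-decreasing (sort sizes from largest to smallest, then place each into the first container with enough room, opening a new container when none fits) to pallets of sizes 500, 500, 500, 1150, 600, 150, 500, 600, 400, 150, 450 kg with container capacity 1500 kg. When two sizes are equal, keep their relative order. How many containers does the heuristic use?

4

Sorted descending: 1150, 600, 600, 500, 500, 500, 500, 450, 400, 150, 150.
  1150 → container 1 (new)  [load 1150/1500]
  600 → container 2 (new)  [load 600/1500]
  600 → container 2  [load 1200/1500]
  500 → container 3 (new)  [load 500/1500]
  500 → container 3  [load 1000/1500]
  500 → container 3  [load 1500/1500]
  500 → container 4 (new)  [load 500/1500]
  450 → container 4  [load 950/1500]
  400 → container 4  [load 1350/1500]
  150 → container 1  [load 1300/1500]
  150 → container 1  [load 1450/1500]
4 containers opened.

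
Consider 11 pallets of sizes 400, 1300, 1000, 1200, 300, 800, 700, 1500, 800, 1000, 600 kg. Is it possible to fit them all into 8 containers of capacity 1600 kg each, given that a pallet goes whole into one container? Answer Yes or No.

A valid assignment using 7 containers:
  container 1: 1500 = 1500
  container 2: 1300 + 300 = 1600
  container 3: 1200 + 400 = 1600
  container 4: 1000 + 600 = 1600
  container 5: 1000 = 1000
  container 6: 800 + 800 = 1600
  container 7: 700 = 700
That uses only 7 ≤ 8, so 8 containers are enough.

Yes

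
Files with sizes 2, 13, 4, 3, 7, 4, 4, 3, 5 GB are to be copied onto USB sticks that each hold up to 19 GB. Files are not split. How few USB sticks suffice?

3

Total = 13 + 7 + 5 + 4 + 4 + 4 + 3 + 3 + 2 = 45 GB.
Lower bound: ⌈45/19⌉ = 3 USB sticks.
A packing using 3 USB sticks:
  USB stick 1: 13 + 5 = 18
  USB stick 2: 7 + 4 + 4 + 4 = 19
  USB stick 3: 3 + 3 + 2 = 8
This matches the lower bound, so 3 is optimal.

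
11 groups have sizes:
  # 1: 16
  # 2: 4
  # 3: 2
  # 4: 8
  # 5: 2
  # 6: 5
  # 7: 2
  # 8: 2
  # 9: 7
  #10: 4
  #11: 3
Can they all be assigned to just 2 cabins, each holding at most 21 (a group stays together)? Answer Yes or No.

No

Total = 55; ⌈55/21⌉ = 3.
At least 3 cabins are required, but only 2 are allowed.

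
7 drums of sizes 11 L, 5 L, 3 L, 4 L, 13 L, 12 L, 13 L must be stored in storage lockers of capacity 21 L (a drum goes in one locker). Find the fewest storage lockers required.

Total = 13 + 13 + 12 + 11 + 5 + 4 + 3 = 61 L.
Lower bound: ⌈61/21⌉ = 3 storage lockers.
Also, 4 drums each exceed 21/2 L, and no two of those can share a locker, so at least 4 storage lockers are needed.
A packing using 4 storage lockers:
  locker 1: 13 + 5 + 3 = 21
  locker 2: 13 + 4 = 17
  locker 3: 12 = 12
  locker 4: 11 = 11
This matches the lower bound, so 4 is optimal.

4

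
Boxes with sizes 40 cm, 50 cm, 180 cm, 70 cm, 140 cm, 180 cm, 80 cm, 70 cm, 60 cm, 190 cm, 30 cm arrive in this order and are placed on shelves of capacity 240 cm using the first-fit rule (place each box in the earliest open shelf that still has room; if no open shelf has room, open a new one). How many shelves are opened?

5

  40 → shelf 1 (new)  [load 40/240]
  50 → shelf 1  [load 90/240]
  180 → shelf 2 (new)  [load 180/240]
  70 → shelf 1  [load 160/240]
  140 → shelf 3 (new)  [load 140/240]
  180 → shelf 4 (new)  [load 180/240]
  80 → shelf 1  [load 240/240]
  70 → shelf 3  [load 210/240]
  60 → shelf 2  [load 240/240]
  190 → shelf 5 (new)  [load 190/240]
  30 → shelf 3  [load 240/240]
5 shelves opened.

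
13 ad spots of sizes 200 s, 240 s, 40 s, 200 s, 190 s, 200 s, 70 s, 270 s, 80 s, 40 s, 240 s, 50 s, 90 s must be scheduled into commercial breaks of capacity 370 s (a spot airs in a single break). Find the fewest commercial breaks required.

7

Total = 270 + 240 + 240 + 200 + 200 + 200 + 190 + 90 + 80 + 70 + 50 + 40 + 40 = 1910 s.
Lower bound: ⌈1910/370⌉ = 6 commercial breaks.
Also, 7 ad spots each exceed 185 s, and no two of those can share a break, so at least 7 commercial breaks are needed.
A packing using 7 commercial breaks:
  break 1: 270 + 90 = 360
  break 2: 240 + 80 + 50 = 370
  break 3: 240 + 70 + 40 = 350
  break 4: 200 + 40 = 240
  break 5: 200 = 200
  break 6: 200 = 200
  break 7: 190 = 190
This matches the lower bound, so 7 is optimal.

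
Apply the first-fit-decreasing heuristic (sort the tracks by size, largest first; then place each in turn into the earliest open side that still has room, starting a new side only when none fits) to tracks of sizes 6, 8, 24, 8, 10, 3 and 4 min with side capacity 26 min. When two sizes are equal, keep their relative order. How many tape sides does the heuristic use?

3

Sorted descending: 24, 10, 8, 8, 6, 4, 3.
  24 → side 1 (new)  [load 24/26]
  10 → side 2 (new)  [load 10/26]
  8 → side 2  [load 18/26]
  8 → side 2  [load 26/26]
  6 → side 3 (new)  [load 6/26]
  4 → side 3  [load 10/26]
  3 → side 3  [load 13/26]
3 tape sides opened.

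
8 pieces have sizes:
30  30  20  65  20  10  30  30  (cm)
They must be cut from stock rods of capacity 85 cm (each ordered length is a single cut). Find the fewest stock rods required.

Total = 65 + 30 + 30 + 30 + 30 + 20 + 20 + 10 = 235 cm.
Lower bound: ⌈235/85⌉ = 3 stock rods.
A packing using 3 stock rods:
  stock rod 1: 65 + 20 = 85
  stock rod 2: 30 + 30 + 20 = 80
  stock rod 3: 30 + 30 + 10 = 70
This matches the lower bound, so 3 is optimal.

3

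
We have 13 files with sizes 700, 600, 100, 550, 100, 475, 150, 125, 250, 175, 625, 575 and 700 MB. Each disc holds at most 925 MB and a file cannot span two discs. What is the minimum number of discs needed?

Total = 700 + 700 + 625 + 600 + 575 + 550 + 475 + 250 + 175 + 150 + 125 + 100 + 100 = 5125 MB.
Lower bound: ⌈5125/925⌉ = 6 discs.
Also, 7 files each exceed 925/2 MB, and no two of those can share a disc, so at least 7 discs are needed.
A packing using 7 discs:
  disc 1: 700 + 175 = 875
  disc 2: 700 + 150 = 850
  disc 3: 625 + 250 = 875
  disc 4: 600 + 125 + 100 + 100 = 925
  disc 5: 575 = 575
  disc 6: 550 = 550
  disc 7: 475 = 475
This matches the lower bound, so 7 is optimal.

7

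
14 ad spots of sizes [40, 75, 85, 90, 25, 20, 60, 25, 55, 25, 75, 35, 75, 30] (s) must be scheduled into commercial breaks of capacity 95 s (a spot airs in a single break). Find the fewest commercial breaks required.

9

Total = 90 + 85 + 75 + 75 + 75 + 60 + 55 + 40 + 35 + 30 + 25 + 25 + 25 + 20 = 715 s.
Lower bound: ⌈715/95⌉ = 8 commercial breaks.
A packing using 9 commercial breaks:
  break 1: 90 = 90
  break 2: 85 = 85
  break 3: 75 + 20 = 95
  break 4: 75 = 75
  break 5: 75 = 75
  break 6: 60 + 35 = 95
  break 7: 55 + 40 = 95
  break 8: 30 + 25 + 25 = 80
  break 9: 25 = 25
No arrangement into 8 commercial breaks stays within capacity, so 9 is optimal.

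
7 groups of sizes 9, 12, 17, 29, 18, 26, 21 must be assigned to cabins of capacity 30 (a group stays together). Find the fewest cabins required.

5

Total = 29 + 26 + 21 + 18 + 17 + 12 + 9 = 132.
Lower bound: ⌈132/30⌉ = 5 cabins.
A packing using 5 cabins:
  cabin 1: 29 = 29
  cabin 2: 26 = 26
  cabin 3: 21 + 9 = 30
  cabin 4: 18 + 12 = 30
  cabin 5: 17 = 17
This matches the lower bound, so 5 is optimal.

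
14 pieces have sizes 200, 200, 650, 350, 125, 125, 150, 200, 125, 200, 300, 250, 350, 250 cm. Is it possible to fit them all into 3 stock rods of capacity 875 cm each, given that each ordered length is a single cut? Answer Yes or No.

Total = 3475 cm; ⌈3475/875⌉ = 4.
At least 4 stock rods are required, but only 3 are allowed.

No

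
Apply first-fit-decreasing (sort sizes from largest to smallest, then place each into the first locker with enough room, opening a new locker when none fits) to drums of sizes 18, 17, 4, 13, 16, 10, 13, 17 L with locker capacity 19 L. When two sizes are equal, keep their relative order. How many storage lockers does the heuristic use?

Sorted descending: 18, 17, 17, 16, 13, 13, 10, 4.
  18 → locker 1 (new)  [load 18/19]
  17 → locker 2 (new)  [load 17/19]
  17 → locker 3 (new)  [load 17/19]
  16 → locker 4 (new)  [load 16/19]
  13 → locker 5 (new)  [load 13/19]
  13 → locker 6 (new)  [load 13/19]
  10 → locker 7 (new)  [load 10/19]
  4 → locker 5  [load 17/19]
7 storage lockers opened.

7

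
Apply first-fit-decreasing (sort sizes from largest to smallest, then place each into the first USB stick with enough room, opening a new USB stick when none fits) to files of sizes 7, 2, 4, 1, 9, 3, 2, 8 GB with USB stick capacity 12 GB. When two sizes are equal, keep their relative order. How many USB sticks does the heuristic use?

3

Sorted descending: 9, 8, 7, 4, 3, 2, 2, 1.
  9 → USB stick 1 (new)  [load 9/12]
  8 → USB stick 2 (new)  [load 8/12]
  7 → USB stick 3 (new)  [load 7/12]
  4 → USB stick 2  [load 12/12]
  3 → USB stick 1  [load 12/12]
  2 → USB stick 3  [load 9/12]
  2 → USB stick 3  [load 11/12]
  1 → USB stick 3  [load 12/12]
3 USB sticks opened.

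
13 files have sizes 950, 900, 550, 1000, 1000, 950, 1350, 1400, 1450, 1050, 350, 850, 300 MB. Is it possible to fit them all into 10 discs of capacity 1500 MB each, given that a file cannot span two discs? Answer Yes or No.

Yes

A valid assignment using 10 discs:
  disc 1: 1450 = 1450
  disc 2: 1400 = 1400
  disc 3: 1350 = 1350
  disc 4: 1050 + 350 = 1400
  disc 5: 1000 + 300 = 1300
  disc 6: 1000 = 1000
  disc 7: 950 + 550 = 1500
  disc 8: 950 = 950
  disc 9: 900 = 900
  disc 10: 850 = 850
Every load is within 1500 MB, so 10 discs suffice.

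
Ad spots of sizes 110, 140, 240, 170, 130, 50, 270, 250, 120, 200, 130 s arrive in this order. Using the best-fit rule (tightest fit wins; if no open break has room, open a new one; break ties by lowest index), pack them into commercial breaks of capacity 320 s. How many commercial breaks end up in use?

7

  110 → break 1 (new)  [load 110/320]
  140 → break 1  [load 250/320]
  240 → break 2 (new)  [load 240/320]
  170 → break 3 (new)  [load 170/320]
  130 → break 3  [load 300/320]
  50 → break 1  [load 300/320]
  270 → break 4 (new)  [load 270/320]
  250 → break 5 (new)  [load 250/320]
  120 → break 6 (new)  [load 120/320]
  200 → break 6  [load 320/320]
  130 → break 7 (new)  [load 130/320]
7 commercial breaks opened.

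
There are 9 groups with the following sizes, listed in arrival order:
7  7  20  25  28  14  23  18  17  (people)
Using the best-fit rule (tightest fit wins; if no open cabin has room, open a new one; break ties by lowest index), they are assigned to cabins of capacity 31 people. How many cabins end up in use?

  7 → cabin 1 (new)  [load 7/31]
  7 → cabin 1  [load 14/31]
  20 → cabin 2 (new)  [load 20/31]
  25 → cabin 3 (new)  [load 25/31]
  28 → cabin 4 (new)  [load 28/31]
  14 → cabin 1  [load 28/31]
  23 → cabin 5 (new)  [load 23/31]
  18 → cabin 6 (new)  [load 18/31]
  17 → cabin 7 (new)  [load 17/31]
7 cabins opened.

7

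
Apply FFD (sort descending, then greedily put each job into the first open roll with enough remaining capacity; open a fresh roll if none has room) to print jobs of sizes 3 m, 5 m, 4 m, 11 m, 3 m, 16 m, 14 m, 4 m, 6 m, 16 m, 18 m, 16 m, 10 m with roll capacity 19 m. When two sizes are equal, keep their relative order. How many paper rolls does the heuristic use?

7

Sorted descending: 18, 16, 16, 16, 14, 11, 10, 6, 5, 4, 4, 3, 3.
  18 → roll 1 (new)  [load 18/19]
  16 → roll 2 (new)  [load 16/19]
  16 → roll 3 (new)  [load 16/19]
  16 → roll 4 (new)  [load 16/19]
  14 → roll 5 (new)  [load 14/19]
  11 → roll 6 (new)  [load 11/19]
  10 → roll 7 (new)  [load 10/19]
  6 → roll 6  [load 17/19]
  5 → roll 5  [load 19/19]
  4 → roll 7  [load 14/19]
  4 → roll 7  [load 18/19]
  3 → roll 2  [load 19/19]
  3 → roll 3  [load 19/19]
7 paper rolls opened.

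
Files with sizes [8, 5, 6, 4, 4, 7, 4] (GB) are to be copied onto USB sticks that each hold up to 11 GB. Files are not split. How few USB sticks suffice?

4

Total = 8 + 7 + 6 + 5 + 4 + 4 + 4 = 38 GB.
Lower bound: ⌈38/11⌉ = 4 USB sticks.
A packing using 4 USB sticks:
  USB stick 1: 8 = 8
  USB stick 2: 7 + 4 = 11
  USB stick 3: 6 + 5 = 11
  USB stick 4: 4 + 4 = 8
This matches the lower bound, so 4 is optimal.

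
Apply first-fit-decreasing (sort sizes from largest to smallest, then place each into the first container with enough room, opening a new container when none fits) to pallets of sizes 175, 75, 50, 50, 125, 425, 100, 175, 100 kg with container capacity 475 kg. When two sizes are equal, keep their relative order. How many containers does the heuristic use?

Sorted descending: 425, 175, 175, 125, 100, 100, 75, 50, 50.
  425 → container 1 (new)  [load 425/475]
  175 → container 2 (new)  [load 175/475]
  175 → container 2  [load 350/475]
  125 → container 2  [load 475/475]
  100 → container 3 (new)  [load 100/475]
  100 → container 3  [load 200/475]
  75 → container 3  [load 275/475]
  50 → container 1  [load 475/475]
  50 → container 3  [load 325/475]
3 containers opened.

3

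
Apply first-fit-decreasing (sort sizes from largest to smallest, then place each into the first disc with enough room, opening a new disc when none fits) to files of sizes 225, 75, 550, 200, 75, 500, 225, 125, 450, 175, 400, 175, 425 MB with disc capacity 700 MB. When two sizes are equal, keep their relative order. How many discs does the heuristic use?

Sorted descending: 550, 500, 450, 425, 400, 225, 225, 200, 175, 175, 125, 75, 75.
  550 → disc 1 (new)  [load 550/700]
  500 → disc 2 (new)  [load 500/700]
  450 → disc 3 (new)  [load 450/700]
  425 → disc 4 (new)  [load 425/700]
  400 → disc 5 (new)  [load 400/700]
  225 → disc 3  [load 675/700]
  225 → disc 4  [load 650/700]
  200 → disc 2  [load 700/700]
  175 → disc 5  [load 575/700]
  175 → disc 6 (new)  [load 175/700]
  125 → disc 1  [load 675/700]
  75 → disc 5  [load 650/700]
  75 → disc 6  [load 250/700]
6 discs opened.

6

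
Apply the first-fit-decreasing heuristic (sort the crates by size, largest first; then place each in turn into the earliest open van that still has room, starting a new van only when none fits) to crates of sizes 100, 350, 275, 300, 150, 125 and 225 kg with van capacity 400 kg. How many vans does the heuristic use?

4

Sorted descending: 350, 300, 275, 225, 150, 125, 100.
  350 → van 1 (new)  [load 350/400]
  300 → van 2 (new)  [load 300/400]
  275 → van 3 (new)  [load 275/400]
  225 → van 4 (new)  [load 225/400]
  150 → van 4  [load 375/400]
  125 → van 3  [load 400/400]
  100 → van 2  [load 400/400]
4 vans opened.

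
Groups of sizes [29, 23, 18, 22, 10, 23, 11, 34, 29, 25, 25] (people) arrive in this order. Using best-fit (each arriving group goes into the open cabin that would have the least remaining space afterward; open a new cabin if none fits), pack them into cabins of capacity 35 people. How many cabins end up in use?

9

  29 → cabin 1 (new)  [load 29/35]
  23 → cabin 2 (new)  [load 23/35]
  18 → cabin 3 (new)  [load 18/35]
  22 → cabin 4 (new)  [load 22/35]
  10 → cabin 2  [load 33/35]
  23 → cabin 5 (new)  [load 23/35]
  11 → cabin 5  [load 34/35]
  34 → cabin 6 (new)  [load 34/35]
  29 → cabin 7 (new)  [load 29/35]
  25 → cabin 8 (new)  [load 25/35]
  25 → cabin 9 (new)  [load 25/35]
9 cabins opened.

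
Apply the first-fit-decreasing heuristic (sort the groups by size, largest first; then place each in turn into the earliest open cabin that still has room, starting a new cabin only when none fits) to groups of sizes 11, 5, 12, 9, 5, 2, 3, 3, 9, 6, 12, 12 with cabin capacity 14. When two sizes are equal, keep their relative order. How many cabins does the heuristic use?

7

Sorted descending: 12, 12, 12, 11, 9, 9, 6, 5, 5, 3, 3, 2.
  12 → cabin 1 (new)  [load 12/14]
  12 → cabin 2 (new)  [load 12/14]
  12 → cabin 3 (new)  [load 12/14]
  11 → cabin 4 (new)  [load 11/14]
  9 → cabin 5 (new)  [load 9/14]
  9 → cabin 6 (new)  [load 9/14]
  6 → cabin 7 (new)  [load 6/14]
  5 → cabin 5  [load 14/14]
  5 → cabin 6  [load 14/14]
  3 → cabin 4  [load 14/14]
  3 → cabin 7  [load 9/14]
  2 → cabin 1  [load 14/14]
7 cabins opened.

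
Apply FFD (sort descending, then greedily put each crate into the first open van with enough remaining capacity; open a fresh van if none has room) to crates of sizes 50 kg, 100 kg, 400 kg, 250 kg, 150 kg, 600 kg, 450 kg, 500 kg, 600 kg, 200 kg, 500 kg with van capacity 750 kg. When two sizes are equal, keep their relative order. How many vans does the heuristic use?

6

Sorted descending: 600, 600, 500, 500, 450, 400, 250, 200, 150, 100, 50.
  600 → van 1 (new)  [load 600/750]
  600 → van 2 (new)  [load 600/750]
  500 → van 3 (new)  [load 500/750]
  500 → van 4 (new)  [load 500/750]
  450 → van 5 (new)  [load 450/750]
  400 → van 6 (new)  [load 400/750]
  250 → van 3  [load 750/750]
  200 → van 4  [load 700/750]
  150 → van 1  [load 750/750]
  100 → van 2  [load 700/750]
  50 → van 2  [load 750/750]
6 vans opened.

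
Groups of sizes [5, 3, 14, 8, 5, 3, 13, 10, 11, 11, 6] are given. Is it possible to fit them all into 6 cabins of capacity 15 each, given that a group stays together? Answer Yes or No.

No

Total = 89; ⌈89/15⌉ = 6.
The bound of 6 does not rule out 6, but exhaustive search shows no assignment into 6 cabins of capacity 15 exists — the minimum is 7.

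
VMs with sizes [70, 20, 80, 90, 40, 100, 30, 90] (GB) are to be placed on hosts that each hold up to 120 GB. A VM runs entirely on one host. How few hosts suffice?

5

Total = 100 + 90 + 90 + 80 + 70 + 40 + 30 + 20 = 520 GB.
Lower bound: ⌈520/120⌉ = 5 hosts.
A packing using 5 hosts:
  host 1: 100 + 20 = 120
  host 2: 90 + 30 = 120
  host 3: 90 = 90
  host 4: 80 + 40 = 120
  host 5: 70 = 70
This matches the lower bound, so 5 is optimal.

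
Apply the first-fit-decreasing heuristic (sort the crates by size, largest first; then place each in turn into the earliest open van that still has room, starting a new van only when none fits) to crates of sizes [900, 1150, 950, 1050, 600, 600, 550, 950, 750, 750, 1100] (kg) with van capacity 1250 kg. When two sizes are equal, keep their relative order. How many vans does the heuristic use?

10

Sorted descending: 1150, 1100, 1050, 950, 950, 900, 750, 750, 600, 600, 550.
  1150 → van 1 (new)  [load 1150/1250]
  1100 → van 2 (new)  [load 1100/1250]
  1050 → van 3 (new)  [load 1050/1250]
  950 → van 4 (new)  [load 950/1250]
  950 → van 5 (new)  [load 950/1250]
  900 → van 6 (new)  [load 900/1250]
  750 → van 7 (new)  [load 750/1250]
  750 → van 8 (new)  [load 750/1250]
  600 → van 9 (new)  [load 600/1250]
  600 → van 9  [load 1200/1250]
  550 → van 10 (new)  [load 550/1250]
10 vans opened.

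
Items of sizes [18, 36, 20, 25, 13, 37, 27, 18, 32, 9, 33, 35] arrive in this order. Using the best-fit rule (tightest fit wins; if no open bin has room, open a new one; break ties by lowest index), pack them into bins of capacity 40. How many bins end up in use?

9

  18 → bin 1 (new)  [load 18/40]
  36 → bin 2 (new)  [load 36/40]
  20 → bin 1  [load 38/40]
  25 → bin 3 (new)  [load 25/40]
  13 → bin 3  [load 38/40]
  37 → bin 4 (new)  [load 37/40]
  27 → bin 5 (new)  [load 27/40]
  18 → bin 6 (new)  [load 18/40]
  32 → bin 7 (new)  [load 32/40]
  9 → bin 5  [load 36/40]
  33 → bin 8 (new)  [load 33/40]
  35 → bin 9 (new)  [load 35/40]
9 bins opened.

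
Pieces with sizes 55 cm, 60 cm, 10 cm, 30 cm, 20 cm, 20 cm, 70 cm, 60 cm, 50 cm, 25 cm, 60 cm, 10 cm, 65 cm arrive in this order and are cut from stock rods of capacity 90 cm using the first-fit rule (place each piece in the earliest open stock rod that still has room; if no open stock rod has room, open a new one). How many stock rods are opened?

7

  55 → stock rod 1 (new)  [load 55/90]
  60 → stock rod 2 (new)  [load 60/90]
  10 → stock rod 1  [load 65/90]
  30 → stock rod 2  [load 90/90]
  20 → stock rod 1  [load 85/90]
  20 → stock rod 3 (new)  [load 20/90]
  70 → stock rod 3  [load 90/90]
  60 → stock rod 4 (new)  [load 60/90]
  50 → stock rod 5 (new)  [load 50/90]
  25 → stock rod 4  [load 85/90]
  60 → stock rod 6 (new)  [load 60/90]
  10 → stock rod 5  [load 60/90]
  65 → stock rod 7 (new)  [load 65/90]
7 stock rods opened.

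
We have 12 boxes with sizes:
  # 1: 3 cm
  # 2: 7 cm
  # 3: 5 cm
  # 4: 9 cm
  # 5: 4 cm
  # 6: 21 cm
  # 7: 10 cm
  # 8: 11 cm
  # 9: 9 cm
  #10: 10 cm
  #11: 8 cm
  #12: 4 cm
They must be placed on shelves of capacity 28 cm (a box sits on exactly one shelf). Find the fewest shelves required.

Total = 21 + 11 + 10 + 10 + 9 + 9 + 8 + 7 + 5 + 4 + 4 + 3 = 101 cm.
Lower bound: ⌈101/28⌉ = 4 shelves.
A packing using 4 shelves:
  shelf 1: 21 + 7 = 28
  shelf 2: 11 + 10 + 5 = 26
  shelf 3: 10 + 9 + 9 = 28
  shelf 4: 8 + 4 + 4 + 3 = 19
This matches the lower bound, so 4 is optimal.

4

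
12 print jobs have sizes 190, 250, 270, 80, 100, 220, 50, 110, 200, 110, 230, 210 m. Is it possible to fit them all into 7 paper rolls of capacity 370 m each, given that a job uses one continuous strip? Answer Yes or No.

A valid assignment using 7 paper rolls:
  roll 1: 270 + 100 = 370
  roll 2: 250 + 110 = 360
  roll 3: 230 + 110 = 340
  roll 4: 220 + 80 + 50 = 350
  roll 5: 210 = 210
  roll 6: 200 = 200
  roll 7: 190 = 190
Every load is within 370 m, so 7 paper rolls suffice.

Yes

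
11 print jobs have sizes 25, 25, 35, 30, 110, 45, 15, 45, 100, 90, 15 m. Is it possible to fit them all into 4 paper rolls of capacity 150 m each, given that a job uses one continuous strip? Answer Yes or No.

A valid assignment using 4 paper rolls:
  roll 1: 110 + 35 = 145
  roll 2: 100 + 45 = 145
  roll 3: 90 + 45 + 15 = 150
  roll 4: 30 + 25 + 25 + 15 = 95
Every load is within 150 m, so 4 paper rolls suffice.

Yes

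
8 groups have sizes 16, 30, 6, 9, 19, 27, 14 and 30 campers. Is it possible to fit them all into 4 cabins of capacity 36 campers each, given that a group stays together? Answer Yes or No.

No

Total = 151 campers; ⌈151/36⌉ = 5.
At least 5 cabins are required, but only 4 are allowed.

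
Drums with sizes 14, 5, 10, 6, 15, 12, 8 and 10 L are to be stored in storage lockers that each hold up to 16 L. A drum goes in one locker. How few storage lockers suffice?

Total = 15 + 14 + 12 + 10 + 10 + 8 + 6 + 5 = 80 L.
Lower bound: ⌈80/16⌉ = 5 storage lockers.
A packing using 6 storage lockers:
  locker 1: 15 = 15
  locker 2: 14 = 14
  locker 3: 12 = 12
  locker 4: 10 + 6 = 16
  locker 5: 10 + 5 = 15
  locker 6: 8 = 8
No arrangement into 5 storage lockers stays within capacity, so 6 is optimal.

6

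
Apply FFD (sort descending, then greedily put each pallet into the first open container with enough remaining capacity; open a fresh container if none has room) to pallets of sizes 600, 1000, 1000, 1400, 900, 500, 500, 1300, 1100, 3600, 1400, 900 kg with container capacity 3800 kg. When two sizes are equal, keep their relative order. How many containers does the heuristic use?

Sorted descending: 3600, 1400, 1400, 1300, 1100, 1000, 1000, 900, 900, 600, 500, 500.
  3600 → container 1 (new)  [load 3600/3800]
  1400 → container 2 (new)  [load 1400/3800]
  1400 → container 2  [load 2800/3800]
  1300 → container 3 (new)  [load 1300/3800]
  1100 → container 3  [load 2400/3800]
  1000 → container 2  [load 3800/3800]
  1000 → container 3  [load 3400/3800]
  900 → container 4 (new)  [load 900/3800]
  900 → container 4  [load 1800/3800]
  600 → container 4  [load 2400/3800]
  500 → container 4  [load 2900/3800]
  500 → container 4  [load 3400/3800]
4 containers opened.

4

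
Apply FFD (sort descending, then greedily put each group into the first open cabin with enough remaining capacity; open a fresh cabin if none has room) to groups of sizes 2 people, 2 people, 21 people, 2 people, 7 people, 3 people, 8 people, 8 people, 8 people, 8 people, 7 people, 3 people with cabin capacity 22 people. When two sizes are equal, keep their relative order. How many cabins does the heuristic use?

4

Sorted descending: 21, 8, 8, 8, 8, 7, 7, 3, 3, 2, 2, 2.
  21 → cabin 1 (new)  [load 21/22]
  8 → cabin 2 (new)  [load 8/22]
  8 → cabin 2  [load 16/22]
  8 → cabin 3 (new)  [load 8/22]
  8 → cabin 3  [load 16/22]
  7 → cabin 4 (new)  [load 7/22]
  7 → cabin 4  [load 14/22]
  3 → cabin 2  [load 19/22]
  3 → cabin 2  [load 22/22]
  2 → cabin 3  [load 18/22]
  2 → cabin 3  [load 20/22]
  2 → cabin 3  [load 22/22]
4 cabins opened.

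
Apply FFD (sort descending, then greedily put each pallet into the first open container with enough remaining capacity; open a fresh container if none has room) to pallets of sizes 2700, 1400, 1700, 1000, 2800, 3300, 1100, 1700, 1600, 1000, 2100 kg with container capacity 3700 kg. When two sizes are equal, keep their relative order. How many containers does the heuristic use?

Sorted descending: 3300, 2800, 2700, 2100, 1700, 1700, 1600, 1400, 1100, 1000, 1000.
  3300 → container 1 (new)  [load 3300/3700]
  2800 → container 2 (new)  [load 2800/3700]
  2700 → container 3 (new)  [load 2700/3700]
  2100 → container 4 (new)  [load 2100/3700]
  1700 → container 5 (new)  [load 1700/3700]
  1700 → container 5  [load 3400/3700]
  1600 → container 4  [load 3700/3700]
  1400 → container 6 (new)  [load 1400/3700]
  1100 → container 6  [load 2500/3700]
  1000 → container 3  [load 3700/3700]
  1000 → container 6  [load 3500/3700]
6 containers opened.

6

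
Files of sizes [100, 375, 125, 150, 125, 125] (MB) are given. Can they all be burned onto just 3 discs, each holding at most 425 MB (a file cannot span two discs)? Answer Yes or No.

Yes

A valid assignment using 3 discs:
  disc 1: 375 = 375
  disc 2: 150 + 125 + 125 = 400
  disc 3: 125 + 100 = 225
Every load is within 425 MB, so 3 discs suffice.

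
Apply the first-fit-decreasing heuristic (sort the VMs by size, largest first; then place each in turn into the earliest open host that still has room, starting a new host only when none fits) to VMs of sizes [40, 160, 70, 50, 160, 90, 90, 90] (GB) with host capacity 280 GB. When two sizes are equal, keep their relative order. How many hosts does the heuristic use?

3

Sorted descending: 160, 160, 90, 90, 90, 70, 50, 40.
  160 → host 1 (new)  [load 160/280]
  160 → host 2 (new)  [load 160/280]
  90 → host 1  [load 250/280]
  90 → host 2  [load 250/280]
  90 → host 3 (new)  [load 90/280]
  70 → host 3  [load 160/280]
  50 → host 3  [load 210/280]
  40 → host 3  [load 250/280]
3 hosts opened.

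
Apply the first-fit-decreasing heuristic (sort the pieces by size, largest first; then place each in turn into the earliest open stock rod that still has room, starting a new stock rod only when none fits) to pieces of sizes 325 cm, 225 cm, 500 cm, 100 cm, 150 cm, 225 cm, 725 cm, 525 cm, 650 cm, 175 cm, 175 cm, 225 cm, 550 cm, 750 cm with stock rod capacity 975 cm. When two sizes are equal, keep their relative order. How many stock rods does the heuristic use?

Sorted descending: 750, 725, 650, 550, 525, 500, 325, 225, 225, 225, 175, 175, 150, 100.
  750 → stock rod 1 (new)  [load 750/975]
  725 → stock rod 2 (new)  [load 725/975]
  650 → stock rod 3 (new)  [load 650/975]
  550 → stock rod 4 (new)  [load 550/975]
  525 → stock rod 5 (new)  [load 525/975]
  500 → stock rod 6 (new)  [load 500/975]
  325 → stock rod 3  [load 975/975]
  225 → stock rod 1  [load 975/975]
  225 → stock rod 2  [load 950/975]
  225 → stock rod 4  [load 775/975]
  175 → stock rod 4  [load 950/975]
  175 → stock rod 5  [load 700/975]
  150 → stock rod 5  [load 850/975]
  100 → stock rod 5  [load 950/975]
6 stock rods opened.

6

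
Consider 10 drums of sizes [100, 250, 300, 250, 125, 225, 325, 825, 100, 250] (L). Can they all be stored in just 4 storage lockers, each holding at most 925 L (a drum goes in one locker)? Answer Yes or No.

Yes

A valid assignment using 3 storage lockers:
  locker 1: 825 + 100 = 925
  locker 2: 325 + 250 + 250 + 100 = 925
  locker 3: 300 + 250 + 225 + 125 = 900
That uses only 3 ≤ 4, so 4 storage lockers are enough.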